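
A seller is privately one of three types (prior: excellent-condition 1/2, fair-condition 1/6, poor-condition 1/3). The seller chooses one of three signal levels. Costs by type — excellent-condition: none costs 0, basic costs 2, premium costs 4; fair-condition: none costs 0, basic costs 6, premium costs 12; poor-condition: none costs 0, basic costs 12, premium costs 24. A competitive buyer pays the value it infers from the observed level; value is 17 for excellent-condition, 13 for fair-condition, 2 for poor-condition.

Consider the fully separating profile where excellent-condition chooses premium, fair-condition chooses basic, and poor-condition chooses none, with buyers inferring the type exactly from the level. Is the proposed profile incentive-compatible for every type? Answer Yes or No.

Yes

Separating prices: premium → 17, basic → 13, none → 2.
excellent-condition (assigned premium): none: 2 − 0 = 2; basic: 13 − 2 = 11; premium: 17 − 4 = 13. excellent-condition stays.
fair-condition (assigned basic): none: 2 − 0 = 2; basic: 13 − 6 = 7; premium: 17 − 12 = 5. fair-condition stays.
poor-condition (assigned none): none: 2 − 0 = 2; basic: 13 − 12 = 1; premium: 17 − 24 = -7. poor-condition stays.
Every type prefers its assigned level; separation holds.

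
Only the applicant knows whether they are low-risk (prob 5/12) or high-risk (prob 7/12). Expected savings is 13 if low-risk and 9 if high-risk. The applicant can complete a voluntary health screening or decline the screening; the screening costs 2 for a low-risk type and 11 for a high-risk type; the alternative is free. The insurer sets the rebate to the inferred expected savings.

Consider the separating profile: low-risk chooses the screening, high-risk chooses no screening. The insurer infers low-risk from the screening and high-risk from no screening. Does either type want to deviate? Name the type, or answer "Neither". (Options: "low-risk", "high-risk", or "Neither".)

Neither

The screening pays 13; no screening pays 9.
low-risk: assigned the screening, nets 13 − 2 = 11; deviating to no screening nets 9.
high-risk: assigned no screening, nets 9; deviating to the screening nets 13 − 11 = 2.
Both types strictly prefer their assigned action; no profitable deviation.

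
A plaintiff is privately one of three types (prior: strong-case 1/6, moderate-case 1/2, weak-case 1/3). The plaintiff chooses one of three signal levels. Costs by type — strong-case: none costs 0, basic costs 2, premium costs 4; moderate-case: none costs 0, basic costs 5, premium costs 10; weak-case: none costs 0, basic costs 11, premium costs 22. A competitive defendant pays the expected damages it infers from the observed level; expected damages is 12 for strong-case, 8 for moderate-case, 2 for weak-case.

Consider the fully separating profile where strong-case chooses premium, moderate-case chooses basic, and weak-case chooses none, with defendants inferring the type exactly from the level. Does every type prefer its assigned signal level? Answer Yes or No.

Yes

Separating settlements: premium → 12, basic → 8, none → 2.
strong-case (assigned premium): none: 2 − 0 = 2; basic: 8 − 2 = 6; premium: 12 − 4 = 8. strong-case stays.
moderate-case (assigned basic): none: 2 − 0 = 2; basic: 8 − 5 = 3; premium: 12 − 10 = 2. moderate-case stays.
weak-case (assigned none): none: 2 − 0 = 2; basic: 8 − 11 = -3; premium: 12 − 22 = -10. weak-case stays.
Every type prefers its assigned level; separation holds.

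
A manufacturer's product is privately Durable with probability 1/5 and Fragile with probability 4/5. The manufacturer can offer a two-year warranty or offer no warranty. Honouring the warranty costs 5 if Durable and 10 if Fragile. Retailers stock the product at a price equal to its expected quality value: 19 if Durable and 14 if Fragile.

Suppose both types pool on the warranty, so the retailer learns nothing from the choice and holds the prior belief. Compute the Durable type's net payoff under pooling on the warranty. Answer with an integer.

Pooled price = 1/5·19 + 4/5·14 = 15.
Durable pays cost 5 for the warranty, so net payoff = 15 − 5 = 10.

10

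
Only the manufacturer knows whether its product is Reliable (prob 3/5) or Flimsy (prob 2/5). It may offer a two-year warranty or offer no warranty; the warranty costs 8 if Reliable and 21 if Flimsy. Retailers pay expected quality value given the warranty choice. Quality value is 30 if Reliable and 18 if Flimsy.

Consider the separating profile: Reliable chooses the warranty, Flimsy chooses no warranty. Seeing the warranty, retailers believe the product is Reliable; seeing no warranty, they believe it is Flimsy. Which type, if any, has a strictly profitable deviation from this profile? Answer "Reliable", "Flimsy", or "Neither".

The warranty pays 30; no warranty pays 18.
Reliable: assigned the warranty, nets 30 − 8 = 22; deviating to no warranty nets 18.
Flimsy: assigned no warranty, nets 18; deviating to the warranty nets 30 − 21 = 9.
Both types strictly prefer their assigned action; no profitable deviation.

Neither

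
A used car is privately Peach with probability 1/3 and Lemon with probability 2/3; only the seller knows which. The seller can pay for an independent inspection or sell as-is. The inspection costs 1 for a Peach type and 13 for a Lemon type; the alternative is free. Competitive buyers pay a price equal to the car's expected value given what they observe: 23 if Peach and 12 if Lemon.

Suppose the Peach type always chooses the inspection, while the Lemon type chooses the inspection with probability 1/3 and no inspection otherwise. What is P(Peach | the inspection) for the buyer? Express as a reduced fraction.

P(the inspection) = (1/3)·1 + (2/3)·(1/3) = 5/9.
By Bayes' rule, P(Peach | the inspection) = (1/3) / (5/9) = 3/5.

3/5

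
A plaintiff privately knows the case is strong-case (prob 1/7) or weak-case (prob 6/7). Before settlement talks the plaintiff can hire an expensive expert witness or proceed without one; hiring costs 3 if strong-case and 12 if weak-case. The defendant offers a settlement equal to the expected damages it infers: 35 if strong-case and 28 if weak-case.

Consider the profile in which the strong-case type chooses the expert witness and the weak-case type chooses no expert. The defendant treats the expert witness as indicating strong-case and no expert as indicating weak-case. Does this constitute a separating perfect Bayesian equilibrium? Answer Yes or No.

Under these beliefs, the expert witness earns settlement 35 and no expert earns settlement 28.
strong-case: the expert witness nets 35 − 3 = 32; no expert nets 28. strong-case prefers the expert witness.
weak-case: the expert witness nets 35 − 12 = 23; no expert nets 28. weak-case prefers no expert.
Neither type deviates, so the separating profile is an equilibrium.

Yes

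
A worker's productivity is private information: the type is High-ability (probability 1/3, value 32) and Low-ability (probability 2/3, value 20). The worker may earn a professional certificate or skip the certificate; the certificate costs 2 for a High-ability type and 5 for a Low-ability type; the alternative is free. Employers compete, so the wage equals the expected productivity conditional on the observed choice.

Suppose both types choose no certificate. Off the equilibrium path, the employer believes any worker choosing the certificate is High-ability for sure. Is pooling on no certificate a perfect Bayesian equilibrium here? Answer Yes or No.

On path, the employer holds the prior and pays 1/3·32 + 2/3·20 = 24. Off path (the certificate), believing High-ability, it pays 32.
High-ability: no certificate nets 24; the certificate nets 32 − 2 = 30. High-ability would deviate.
Low-ability: no certificate nets 24; the certificate nets 32 − 5 = 27. Low-ability would deviate.
A type deviates, so pooling fails.

No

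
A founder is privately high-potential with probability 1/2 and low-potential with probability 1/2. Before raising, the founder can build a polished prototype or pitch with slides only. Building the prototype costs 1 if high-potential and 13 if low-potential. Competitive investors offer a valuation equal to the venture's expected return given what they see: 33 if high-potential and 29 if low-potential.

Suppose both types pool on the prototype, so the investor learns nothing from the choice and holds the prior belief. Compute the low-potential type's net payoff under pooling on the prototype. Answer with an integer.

Pooled valuation = 1/2·33 + 1/2·29 = 31.
low-potential pays cost 13 for the prototype, so net payoff = 31 − 13 = 18.

18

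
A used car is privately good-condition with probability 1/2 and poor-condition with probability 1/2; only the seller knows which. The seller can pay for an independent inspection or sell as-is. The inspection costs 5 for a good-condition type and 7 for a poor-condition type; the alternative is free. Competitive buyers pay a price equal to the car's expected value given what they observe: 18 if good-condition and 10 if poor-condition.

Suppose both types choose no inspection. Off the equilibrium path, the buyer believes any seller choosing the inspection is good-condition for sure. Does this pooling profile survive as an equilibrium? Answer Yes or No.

Yes

On path, the buyer holds the prior and pays 1/2·18 + 1/2·10 = 14. Off path (the inspection), believing good-condition, it pays 18.
good-condition: no inspection nets 14; the inspection nets 18 − 5 = 13. good-condition stays.
poor-condition: no inspection nets 14; the inspection nets 18 − 7 = 11. poor-condition stays.
No type deviates, so pooling is sustained.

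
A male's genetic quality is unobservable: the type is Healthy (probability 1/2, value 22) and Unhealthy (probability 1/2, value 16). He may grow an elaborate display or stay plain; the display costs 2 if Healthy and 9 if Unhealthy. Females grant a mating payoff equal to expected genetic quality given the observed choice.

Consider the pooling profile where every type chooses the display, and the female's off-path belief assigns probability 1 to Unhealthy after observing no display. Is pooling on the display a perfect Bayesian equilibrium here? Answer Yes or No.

On path, the female holds the prior and pays 1/2·22 + 1/2·16 = 19. Off path (no display), believing Unhealthy, it pays 16.
Healthy: the display nets 19 − 2 = 17; no display nets 16. Healthy stays.
Unhealthy: the display nets 19 − 9 = 10; no display nets 16. Unhealthy would deviate.
A type deviates, so pooling fails.

No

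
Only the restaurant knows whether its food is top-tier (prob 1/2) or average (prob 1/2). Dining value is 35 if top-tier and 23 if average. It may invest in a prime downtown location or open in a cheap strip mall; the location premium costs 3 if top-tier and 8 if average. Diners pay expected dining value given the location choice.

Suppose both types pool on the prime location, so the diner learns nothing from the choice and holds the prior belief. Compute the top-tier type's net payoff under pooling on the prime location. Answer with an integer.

26

Pooled price premium = 1/2·35 + 1/2·23 = 29.
top-tier pays cost 3 for the prime location, so net payoff = 29 − 3 = 26.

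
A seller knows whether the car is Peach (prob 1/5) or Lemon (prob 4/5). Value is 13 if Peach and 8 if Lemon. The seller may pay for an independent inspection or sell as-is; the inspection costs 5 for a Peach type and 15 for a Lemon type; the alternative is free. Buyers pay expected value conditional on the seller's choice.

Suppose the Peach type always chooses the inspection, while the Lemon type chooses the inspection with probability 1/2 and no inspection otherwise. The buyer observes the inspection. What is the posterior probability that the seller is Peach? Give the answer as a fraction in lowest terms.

1/3

P(the inspection) = (1/5)·1 + (4/5)·(1/2) = 3/5.
By Bayes' rule, P(Peach | the inspection) = (1/5) / (3/5) = 1/3.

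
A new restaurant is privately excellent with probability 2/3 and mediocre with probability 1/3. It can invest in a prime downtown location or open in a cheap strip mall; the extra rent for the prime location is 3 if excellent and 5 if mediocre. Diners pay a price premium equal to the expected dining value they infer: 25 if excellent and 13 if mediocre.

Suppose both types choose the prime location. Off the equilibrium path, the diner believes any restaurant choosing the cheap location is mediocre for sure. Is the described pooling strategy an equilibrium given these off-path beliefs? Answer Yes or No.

On path, the diner holds the prior and pays 2/3·25 + 1/3·13 = 21. Off path (the cheap location), believing mediocre, it pays 13.
excellent: the prime location nets 21 − 3 = 18; the cheap location nets 13. excellent stays.
mediocre: the prime location nets 21 − 5 = 16; the cheap location nets 13. mediocre stays.
No type deviates, so pooling is sustained.

Yes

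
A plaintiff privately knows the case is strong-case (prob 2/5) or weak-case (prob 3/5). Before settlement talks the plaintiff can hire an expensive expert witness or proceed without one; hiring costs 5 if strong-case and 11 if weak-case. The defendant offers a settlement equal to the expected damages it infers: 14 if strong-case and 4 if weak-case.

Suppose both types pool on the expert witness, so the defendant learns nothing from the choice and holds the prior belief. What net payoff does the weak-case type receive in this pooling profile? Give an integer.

-3

Pooled settlement = 2/5·14 + 3/5·4 = 8.
weak-case pays cost 11 for the expert witness, so net payoff = 8 − 11 = -3.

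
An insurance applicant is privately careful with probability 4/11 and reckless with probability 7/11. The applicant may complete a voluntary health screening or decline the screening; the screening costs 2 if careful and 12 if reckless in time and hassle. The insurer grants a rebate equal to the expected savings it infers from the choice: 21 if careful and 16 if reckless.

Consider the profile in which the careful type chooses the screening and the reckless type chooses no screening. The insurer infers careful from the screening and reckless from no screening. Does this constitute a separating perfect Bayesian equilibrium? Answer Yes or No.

Under these beliefs, the screening earns rebate 21 and no screening earns rebate 16.
careful: the screening nets 21 − 2 = 19; no screening nets 16. careful prefers the screening.
reckless: the screening nets 21 − 12 = 9; no screening nets 16. reckless prefers no screening.
Neither type deviates, so the separating profile is an equilibrium.

Yes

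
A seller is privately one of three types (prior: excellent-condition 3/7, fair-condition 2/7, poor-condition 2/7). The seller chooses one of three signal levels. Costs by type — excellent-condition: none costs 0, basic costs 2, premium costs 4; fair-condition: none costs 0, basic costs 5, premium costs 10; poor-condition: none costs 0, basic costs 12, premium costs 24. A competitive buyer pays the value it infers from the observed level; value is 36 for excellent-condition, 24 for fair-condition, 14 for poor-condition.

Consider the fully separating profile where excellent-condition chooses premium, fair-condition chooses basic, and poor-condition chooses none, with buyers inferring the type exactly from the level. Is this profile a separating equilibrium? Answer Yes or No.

No

Separating prices: premium → 36, basic → 24, none → 14.
excellent-condition (assigned premium): none: 14 − 0 = 14; basic: 24 − 2 = 22; premium: 36 − 4 = 32. excellent-condition stays.
fair-condition (assigned basic): none: 14 − 0 = 14; basic: 24 − 5 = 19; premium: 36 − 10 = 26. fair-condition prefers premium.
poor-condition (assigned none): none: 14 − 0 = 14; basic: 24 − 12 = 12; premium: 36 − 24 = 12. poor-condition stays.
At least one type deviates; the separating profile fails.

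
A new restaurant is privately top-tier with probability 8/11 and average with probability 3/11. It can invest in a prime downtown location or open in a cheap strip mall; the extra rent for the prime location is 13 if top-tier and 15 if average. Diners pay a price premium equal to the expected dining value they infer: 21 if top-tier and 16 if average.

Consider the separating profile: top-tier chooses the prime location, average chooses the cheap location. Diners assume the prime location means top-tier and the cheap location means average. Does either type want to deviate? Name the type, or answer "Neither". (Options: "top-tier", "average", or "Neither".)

top-tier

The prime location pays 21; the cheap location pays 16.
top-tier: assigned the prime location, nets 21 − 13 = 8; deviating to the cheap location nets 16.
average: assigned the cheap location, nets 16; deviating to the prime location nets 21 − 15 = 6.
The top-tier type gains 8 by deviating.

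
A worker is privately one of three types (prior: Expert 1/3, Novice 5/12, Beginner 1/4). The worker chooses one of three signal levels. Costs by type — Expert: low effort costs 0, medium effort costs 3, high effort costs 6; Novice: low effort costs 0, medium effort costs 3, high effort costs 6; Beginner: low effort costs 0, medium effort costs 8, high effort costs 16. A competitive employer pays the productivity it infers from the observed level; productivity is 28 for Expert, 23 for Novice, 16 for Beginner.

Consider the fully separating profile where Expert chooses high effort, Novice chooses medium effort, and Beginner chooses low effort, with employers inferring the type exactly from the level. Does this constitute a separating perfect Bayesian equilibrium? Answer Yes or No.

Separating wages: high effort → 28, medium effort → 23, low effort → 16.
Expert (assigned high effort): low effort: 16 − 0 = 16; medium effort: 23 − 3 = 20; high effort: 28 − 6 = 22. Expert stays.
Novice (assigned medium effort): low effort: 16 − 0 = 16; medium effort: 23 − 3 = 20; high effort: 28 − 6 = 22. Novice prefers high effort.
Beginner (assigned low effort): low effort: 16 − 0 = 16; medium effort: 23 − 8 = 15; high effort: 28 − 16 = 12. Beginner stays.
At least one type deviates; the separating profile fails.

No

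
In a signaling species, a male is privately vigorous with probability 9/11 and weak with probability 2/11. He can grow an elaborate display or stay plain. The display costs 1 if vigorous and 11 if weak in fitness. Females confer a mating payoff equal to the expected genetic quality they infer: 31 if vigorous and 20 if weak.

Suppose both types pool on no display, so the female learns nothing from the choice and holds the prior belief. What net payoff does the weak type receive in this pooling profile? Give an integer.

Pooled mating payoff = 9/11·31 + 2/11·20 = 29.
weak pays no cost for no display, so net payoff = 29.

29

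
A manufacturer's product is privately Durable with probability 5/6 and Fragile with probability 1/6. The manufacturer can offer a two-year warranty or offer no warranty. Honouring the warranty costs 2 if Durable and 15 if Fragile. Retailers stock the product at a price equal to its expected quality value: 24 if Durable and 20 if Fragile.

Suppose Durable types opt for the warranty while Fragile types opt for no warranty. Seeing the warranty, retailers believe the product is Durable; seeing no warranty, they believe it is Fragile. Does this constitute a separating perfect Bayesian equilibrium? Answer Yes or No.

Under these beliefs, the warranty earns price 24 and no warranty earns price 20.
Durable: the warranty nets 24 − 2 = 22; no warranty nets 20. Durable prefers the warranty.
Fragile: the warranty nets 24 − 15 = 9; no warranty nets 20. Fragile prefers no warranty.
Neither type deviates, so the separating profile is an equilibrium.

Yes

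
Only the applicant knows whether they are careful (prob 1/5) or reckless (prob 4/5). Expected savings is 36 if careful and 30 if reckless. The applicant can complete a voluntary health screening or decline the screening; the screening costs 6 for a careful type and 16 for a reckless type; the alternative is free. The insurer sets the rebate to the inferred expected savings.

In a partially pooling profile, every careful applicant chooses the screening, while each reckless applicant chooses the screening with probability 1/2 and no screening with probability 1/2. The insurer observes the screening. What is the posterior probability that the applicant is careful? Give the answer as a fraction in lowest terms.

P(the screening) = (1/5)·1 + (4/5)·(1/2) = 3/5.
By Bayes' rule, P(careful | the screening) = (1/5) / (3/5) = 1/3.

1/3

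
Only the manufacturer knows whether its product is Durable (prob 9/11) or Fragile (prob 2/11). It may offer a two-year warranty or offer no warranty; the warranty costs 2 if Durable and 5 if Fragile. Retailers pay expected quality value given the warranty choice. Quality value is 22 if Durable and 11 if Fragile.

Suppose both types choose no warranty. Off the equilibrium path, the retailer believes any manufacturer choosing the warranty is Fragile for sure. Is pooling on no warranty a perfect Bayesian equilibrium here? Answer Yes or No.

On path, the retailer holds the prior and pays 9/11·22 + 2/11·11 = 20. Off path (the warranty), believing Fragile, it pays 11.
Durable: no warranty nets 20; the warranty nets 11 − 2 = 9. Durable stays.
Fragile: no warranty nets 20; the warranty nets 11 − 5 = 6. Fragile stays.
No type deviates, so pooling is sustained.

Yes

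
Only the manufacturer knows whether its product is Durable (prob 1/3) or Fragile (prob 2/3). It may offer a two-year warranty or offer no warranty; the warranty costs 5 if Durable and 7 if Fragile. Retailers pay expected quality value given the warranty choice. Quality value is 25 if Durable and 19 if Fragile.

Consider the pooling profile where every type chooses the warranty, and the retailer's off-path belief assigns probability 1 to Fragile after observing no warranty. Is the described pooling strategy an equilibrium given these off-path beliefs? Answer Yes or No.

No

On path, the retailer holds the prior and pays 1/3·25 + 2/3·19 = 21. Off path (no warranty), believing Fragile, it pays 19.
Durable: the warranty nets 21 − 5 = 16; no warranty nets 19. Durable would deviate.
Fragile: the warranty nets 21 − 7 = 14; no warranty nets 19. Fragile would deviate.
A type deviates, so pooling fails.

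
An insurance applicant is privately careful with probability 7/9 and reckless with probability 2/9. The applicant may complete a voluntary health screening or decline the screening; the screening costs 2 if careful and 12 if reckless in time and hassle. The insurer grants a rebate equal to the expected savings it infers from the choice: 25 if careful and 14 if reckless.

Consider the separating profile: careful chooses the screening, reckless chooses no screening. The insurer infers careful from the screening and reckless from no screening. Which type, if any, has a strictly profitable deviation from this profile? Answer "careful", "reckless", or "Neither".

The screening pays 25; no screening pays 14.
careful: assigned the screening, nets 25 − 2 = 23; deviating to no screening nets 14.
reckless: assigned no screening, nets 14; deviating to the screening nets 25 − 12 = 13.
Both types strictly prefer their assigned action; no profitable deviation.

Neither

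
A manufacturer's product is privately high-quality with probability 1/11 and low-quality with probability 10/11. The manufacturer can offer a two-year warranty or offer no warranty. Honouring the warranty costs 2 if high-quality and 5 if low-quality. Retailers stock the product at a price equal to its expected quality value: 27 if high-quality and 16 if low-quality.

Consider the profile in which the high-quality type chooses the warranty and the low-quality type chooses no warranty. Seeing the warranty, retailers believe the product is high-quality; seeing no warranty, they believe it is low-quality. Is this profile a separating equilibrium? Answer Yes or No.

Under these beliefs, the warranty earns price 27 and no warranty earns price 16.
high-quality: the warranty nets 27 − 2 = 25; no warranty nets 16. high-quality prefers the warranty.
low-quality: the warranty nets 27 − 5 = 22; no warranty nets 16. low-quality would deviate to the warranty.
low-quality has a profitable deviation, so the profile is not an equilibrium.

No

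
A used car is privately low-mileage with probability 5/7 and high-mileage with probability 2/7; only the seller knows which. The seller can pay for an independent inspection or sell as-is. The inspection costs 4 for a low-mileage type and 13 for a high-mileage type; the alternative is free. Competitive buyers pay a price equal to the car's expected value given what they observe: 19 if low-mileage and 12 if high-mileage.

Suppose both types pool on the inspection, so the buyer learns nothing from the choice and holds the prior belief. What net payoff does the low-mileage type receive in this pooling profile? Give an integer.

Pooled price = 5/7·19 + 2/7·12 = 17.
low-mileage pays cost 4 for the inspection, so net payoff = 17 − 4 = 13.

13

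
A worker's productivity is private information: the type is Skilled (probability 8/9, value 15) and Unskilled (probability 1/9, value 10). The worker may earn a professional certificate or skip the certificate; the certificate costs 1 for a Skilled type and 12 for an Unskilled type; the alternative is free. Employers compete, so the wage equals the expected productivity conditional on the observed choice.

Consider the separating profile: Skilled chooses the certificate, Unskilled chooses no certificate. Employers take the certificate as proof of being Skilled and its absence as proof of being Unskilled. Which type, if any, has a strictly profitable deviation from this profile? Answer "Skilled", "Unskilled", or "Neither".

The certificate pays 15; no certificate pays 10.
Skilled: assigned the certificate, nets 15 − 1 = 14; deviating to no certificate nets 10.
Unskilled: assigned no certificate, nets 10; deviating to the certificate nets 15 − 12 = 3.
Both types strictly prefer their assigned action; no profitable deviation.

Neither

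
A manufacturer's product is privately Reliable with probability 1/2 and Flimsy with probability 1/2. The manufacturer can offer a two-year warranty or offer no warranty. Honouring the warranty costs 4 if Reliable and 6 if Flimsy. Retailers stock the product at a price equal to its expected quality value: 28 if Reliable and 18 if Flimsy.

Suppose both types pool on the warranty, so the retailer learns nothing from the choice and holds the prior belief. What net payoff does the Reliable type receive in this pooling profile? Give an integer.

Pooled price = 1/2·28 + 1/2·18 = 23.
Reliable pays cost 4 for the warranty, so net payoff = 23 − 4 = 19.

19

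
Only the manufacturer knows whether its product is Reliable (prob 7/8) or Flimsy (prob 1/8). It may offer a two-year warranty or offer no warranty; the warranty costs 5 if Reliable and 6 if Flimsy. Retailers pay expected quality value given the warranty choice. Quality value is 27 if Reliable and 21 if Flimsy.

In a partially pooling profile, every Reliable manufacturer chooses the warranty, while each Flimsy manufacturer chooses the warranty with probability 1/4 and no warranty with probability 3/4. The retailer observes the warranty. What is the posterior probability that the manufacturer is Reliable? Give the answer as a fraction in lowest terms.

28/29

P(the warranty) = (7/8)·1 + (1/8)·(1/4) = 29/32.
By Bayes' rule, P(Reliable | the warranty) = (7/8) / (29/32) = 28/29.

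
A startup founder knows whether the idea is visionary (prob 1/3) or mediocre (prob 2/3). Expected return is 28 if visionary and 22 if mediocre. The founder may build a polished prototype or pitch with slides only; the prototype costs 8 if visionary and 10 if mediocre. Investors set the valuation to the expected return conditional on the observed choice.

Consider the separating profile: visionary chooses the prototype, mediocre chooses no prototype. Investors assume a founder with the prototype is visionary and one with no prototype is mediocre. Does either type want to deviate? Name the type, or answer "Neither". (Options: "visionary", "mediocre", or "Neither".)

visionary

The prototype pays 28; no prototype pays 22.
visionary: assigned the prototype, nets 28 − 8 = 20; deviating to no prototype nets 22.
mediocre: assigned no prototype, nets 22; deviating to the prototype nets 28 − 10 = 18.
The visionary type gains 2 by deviating.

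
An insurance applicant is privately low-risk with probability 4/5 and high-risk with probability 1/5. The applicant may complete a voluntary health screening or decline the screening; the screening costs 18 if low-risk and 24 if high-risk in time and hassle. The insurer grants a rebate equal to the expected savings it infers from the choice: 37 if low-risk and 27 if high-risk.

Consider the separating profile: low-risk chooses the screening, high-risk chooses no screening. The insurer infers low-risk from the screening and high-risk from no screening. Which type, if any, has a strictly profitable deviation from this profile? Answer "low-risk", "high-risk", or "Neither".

low-risk

The screening pays 37; no screening pays 27.
low-risk: assigned the screening, nets 37 − 18 = 19; deviating to no screening nets 27.
high-risk: assigned no screening, nets 27; deviating to the screening nets 37 − 24 = 13.
The low-risk type gains 8 by deviating.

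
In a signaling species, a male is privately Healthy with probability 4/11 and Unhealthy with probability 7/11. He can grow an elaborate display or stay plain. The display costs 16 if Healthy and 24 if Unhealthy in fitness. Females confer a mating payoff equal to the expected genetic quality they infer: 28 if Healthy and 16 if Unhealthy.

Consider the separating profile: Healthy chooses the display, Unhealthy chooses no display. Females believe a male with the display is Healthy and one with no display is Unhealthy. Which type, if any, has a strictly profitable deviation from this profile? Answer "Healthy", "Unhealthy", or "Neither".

The display pays 28; no display pays 16.
Healthy: assigned the display, nets 28 − 16 = 12; deviating to no display nets 16.
Unhealthy: assigned no display, nets 16; deviating to the display nets 28 − 24 = 4.
The Healthy type gains 4 by deviating.

Healthy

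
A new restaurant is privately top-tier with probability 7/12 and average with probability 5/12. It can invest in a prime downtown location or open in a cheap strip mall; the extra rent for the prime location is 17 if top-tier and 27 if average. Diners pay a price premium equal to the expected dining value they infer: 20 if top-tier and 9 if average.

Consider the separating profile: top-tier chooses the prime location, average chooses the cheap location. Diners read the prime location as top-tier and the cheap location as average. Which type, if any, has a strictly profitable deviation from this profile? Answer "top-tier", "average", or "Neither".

top-tier

The prime location pays 20; the cheap location pays 9.
top-tier: assigned the prime location, nets 20 − 17 = 3; deviating to the cheap location nets 9.
average: assigned the cheap location, nets 9; deviating to the prime location nets 20 − 27 = -7.
The top-tier type gains 6 by deviating.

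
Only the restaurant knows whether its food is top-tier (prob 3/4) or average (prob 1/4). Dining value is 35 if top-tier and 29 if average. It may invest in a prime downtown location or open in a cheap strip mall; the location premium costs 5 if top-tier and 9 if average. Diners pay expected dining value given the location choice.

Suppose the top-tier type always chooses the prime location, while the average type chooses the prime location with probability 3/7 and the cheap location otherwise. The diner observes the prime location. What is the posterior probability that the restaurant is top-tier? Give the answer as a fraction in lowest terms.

P(the prime location) = (3/4)·1 + (1/4)·(3/7) = 6/7.
By Bayes' rule, P(top-tier | the prime location) = (3/4) / (6/7) = 7/8.

7/8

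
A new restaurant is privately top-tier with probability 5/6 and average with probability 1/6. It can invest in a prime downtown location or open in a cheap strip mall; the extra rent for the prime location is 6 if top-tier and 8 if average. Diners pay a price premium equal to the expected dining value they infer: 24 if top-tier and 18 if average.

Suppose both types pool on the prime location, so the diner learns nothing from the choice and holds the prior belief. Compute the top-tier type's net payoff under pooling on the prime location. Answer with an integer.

17

Pooled price premium = 5/6·24 + 1/6·18 = 23.
top-tier pays cost 6 for the prime location, so net payoff = 23 − 6 = 17.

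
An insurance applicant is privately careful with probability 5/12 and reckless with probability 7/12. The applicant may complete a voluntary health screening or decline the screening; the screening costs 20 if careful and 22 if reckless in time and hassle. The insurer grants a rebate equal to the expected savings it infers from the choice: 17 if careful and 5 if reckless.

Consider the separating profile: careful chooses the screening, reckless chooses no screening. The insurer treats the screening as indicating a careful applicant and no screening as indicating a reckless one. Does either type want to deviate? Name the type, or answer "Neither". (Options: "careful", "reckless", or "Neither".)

The screening pays 17; no screening pays 5.
careful: assigned the screening, nets 17 − 20 = -3; deviating to no screening nets 5.
reckless: assigned no screening, nets 5; deviating to the screening nets 17 − 22 = -5.
The careful type gains 8 by deviating.

careful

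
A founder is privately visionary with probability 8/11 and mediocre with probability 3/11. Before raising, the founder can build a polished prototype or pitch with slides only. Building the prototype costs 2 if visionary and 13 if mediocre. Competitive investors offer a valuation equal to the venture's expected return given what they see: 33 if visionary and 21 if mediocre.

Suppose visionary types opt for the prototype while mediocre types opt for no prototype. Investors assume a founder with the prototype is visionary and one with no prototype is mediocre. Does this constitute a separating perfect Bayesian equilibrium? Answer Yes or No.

Under these beliefs, the prototype earns valuation 33 and no prototype earns valuation 21.
visionary: the prototype nets 33 − 2 = 31; no prototype nets 21. visionary prefers the prototype.
mediocre: the prototype nets 33 − 13 = 20; no prototype nets 21. mediocre prefers no prototype.
Neither type deviates, so the separating profile is an equilibrium.

Yes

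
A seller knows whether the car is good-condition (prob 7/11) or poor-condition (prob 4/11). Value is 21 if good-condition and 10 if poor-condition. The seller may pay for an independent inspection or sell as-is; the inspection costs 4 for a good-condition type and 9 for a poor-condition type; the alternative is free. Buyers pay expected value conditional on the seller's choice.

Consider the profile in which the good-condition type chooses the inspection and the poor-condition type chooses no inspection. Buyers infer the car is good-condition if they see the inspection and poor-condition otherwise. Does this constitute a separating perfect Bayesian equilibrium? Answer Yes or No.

Under these beliefs, the inspection earns price 21 and no inspection earns price 10.
good-condition: the inspection nets 21 − 4 = 17; no inspection nets 10. good-condition prefers the inspection.
poor-condition: the inspection nets 21 − 9 = 12; no inspection nets 10. poor-condition would deviate to the inspection.
poor-condition has a profitable deviation, so the profile is not an equilibrium.

No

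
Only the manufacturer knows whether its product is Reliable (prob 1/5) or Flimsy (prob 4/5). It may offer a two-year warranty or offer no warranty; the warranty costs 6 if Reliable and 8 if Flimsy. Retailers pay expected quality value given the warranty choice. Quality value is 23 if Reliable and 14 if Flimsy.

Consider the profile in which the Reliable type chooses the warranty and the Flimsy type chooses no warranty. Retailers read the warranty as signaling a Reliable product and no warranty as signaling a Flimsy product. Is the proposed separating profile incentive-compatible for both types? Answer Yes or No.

No

Under these beliefs, the warranty earns price 23 and no warranty earns price 14.
Reliable: the warranty nets 23 − 6 = 17; no warranty nets 14. Reliable prefers the warranty.
Flimsy: the warranty nets 23 − 8 = 15; no warranty nets 14. Flimsy would deviate to the warranty.
Flimsy has a profitable deviation, so the profile is not an equilibrium.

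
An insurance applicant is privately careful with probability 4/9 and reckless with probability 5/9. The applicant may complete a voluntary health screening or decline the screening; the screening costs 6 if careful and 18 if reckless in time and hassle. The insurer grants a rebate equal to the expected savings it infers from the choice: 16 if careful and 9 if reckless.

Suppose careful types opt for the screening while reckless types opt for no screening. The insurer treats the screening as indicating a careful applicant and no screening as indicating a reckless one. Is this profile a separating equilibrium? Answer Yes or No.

Under these beliefs, the screening earns rebate 16 and no screening earns rebate 9.
careful: the screening nets 16 − 6 = 10; no screening nets 9. careful prefers the screening.
reckless: the screening nets 16 − 18 = -2; no screening nets 9. reckless prefers no screening.
Neither type deviates, so the separating profile is an equilibrium.

Yes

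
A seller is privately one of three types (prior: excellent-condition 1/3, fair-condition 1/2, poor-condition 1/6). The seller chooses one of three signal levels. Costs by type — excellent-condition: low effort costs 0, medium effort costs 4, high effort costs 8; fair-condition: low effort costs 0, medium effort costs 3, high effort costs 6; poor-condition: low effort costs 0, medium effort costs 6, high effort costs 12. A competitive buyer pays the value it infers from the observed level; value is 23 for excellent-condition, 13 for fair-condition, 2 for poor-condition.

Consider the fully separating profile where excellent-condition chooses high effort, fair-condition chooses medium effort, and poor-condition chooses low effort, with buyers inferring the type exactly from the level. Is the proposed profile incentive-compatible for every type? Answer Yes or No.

No

Separating prices: high effort → 23, medium effort → 13, low effort → 2.
excellent-condition (assigned high effort): low effort: 2 − 0 = 2; medium effort: 13 − 4 = 9; high effort: 23 − 8 = 15. excellent-condition stays.
fair-condition (assigned medium effort): low effort: 2 − 0 = 2; medium effort: 13 − 3 = 10; high effort: 23 − 6 = 17. fair-condition prefers high effort.
poor-condition (assigned low effort): low effort: 2 − 0 = 2; medium effort: 13 − 6 = 7; high effort: 23 − 12 = 11. poor-condition prefers high effort.
At least one type deviates; the separating profile fails.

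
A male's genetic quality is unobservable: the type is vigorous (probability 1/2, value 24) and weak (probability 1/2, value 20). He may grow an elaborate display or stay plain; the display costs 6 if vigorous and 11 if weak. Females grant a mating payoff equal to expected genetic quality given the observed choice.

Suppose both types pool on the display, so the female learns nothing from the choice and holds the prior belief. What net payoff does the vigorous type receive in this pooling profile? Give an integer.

Pooled mating payoff = 1/2·24 + 1/2·20 = 22.
vigorous pays cost 6 for the display, so net payoff = 22 − 6 = 16.

16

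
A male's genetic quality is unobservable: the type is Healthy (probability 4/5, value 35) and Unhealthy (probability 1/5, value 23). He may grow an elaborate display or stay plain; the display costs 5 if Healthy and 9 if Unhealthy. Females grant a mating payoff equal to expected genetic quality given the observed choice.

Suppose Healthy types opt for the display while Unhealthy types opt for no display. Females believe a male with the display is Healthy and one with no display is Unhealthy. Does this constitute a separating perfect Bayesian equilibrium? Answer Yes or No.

Under these beliefs, the display earns mating payoff 35 and no display earns mating payoff 23.
Healthy: the display nets 35 − 5 = 30; no display nets 23. Healthy prefers the display.
Unhealthy: the display nets 35 − 9 = 26; no display nets 23. Unhealthy would deviate to the display.
Unhealthy has a profitable deviation, so the profile is not an equilibrium.

No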